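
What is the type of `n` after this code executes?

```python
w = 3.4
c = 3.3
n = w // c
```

float // float returns float (floor division preserves float type)

float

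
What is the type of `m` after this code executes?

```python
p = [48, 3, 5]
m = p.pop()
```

list.pop() returns the popped element (int here)

int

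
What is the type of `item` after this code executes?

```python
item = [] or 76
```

'or' returns first truthy value (76, which is int)

int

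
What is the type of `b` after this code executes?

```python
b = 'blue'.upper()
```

str.upper() returns str

str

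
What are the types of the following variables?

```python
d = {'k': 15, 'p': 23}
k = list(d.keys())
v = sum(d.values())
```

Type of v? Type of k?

sum of int values returns int; list(...) returns list

int, list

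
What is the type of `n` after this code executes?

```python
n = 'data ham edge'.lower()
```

str.lower() returns str

str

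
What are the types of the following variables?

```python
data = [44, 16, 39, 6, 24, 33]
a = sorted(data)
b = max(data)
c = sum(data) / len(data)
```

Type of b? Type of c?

max of ints returns int; int / int returns float

int, float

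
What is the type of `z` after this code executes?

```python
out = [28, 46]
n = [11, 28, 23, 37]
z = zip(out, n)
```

zip() returns a zip iterator object

zip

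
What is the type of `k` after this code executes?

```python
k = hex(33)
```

hex() returns str representation

str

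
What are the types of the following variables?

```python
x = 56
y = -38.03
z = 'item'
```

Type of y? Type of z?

y is float; z is str

float, str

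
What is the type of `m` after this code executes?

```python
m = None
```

None has type NoneType

NoneType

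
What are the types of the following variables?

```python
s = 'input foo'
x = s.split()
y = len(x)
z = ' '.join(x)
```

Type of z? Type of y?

str.join() returns str; len() returns int

str, int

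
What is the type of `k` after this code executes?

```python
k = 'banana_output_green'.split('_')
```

str.split() returns list

list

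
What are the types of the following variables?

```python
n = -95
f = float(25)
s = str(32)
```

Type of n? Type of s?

n is int; s is str

int, str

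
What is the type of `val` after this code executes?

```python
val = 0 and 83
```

'and' returns the first falsy value (0, which is int)

int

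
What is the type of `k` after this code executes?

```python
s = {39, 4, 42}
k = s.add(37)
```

set.add() returns None (mutates in place)

NoneType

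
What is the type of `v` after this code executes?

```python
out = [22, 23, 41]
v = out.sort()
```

list.sort() returns None (sorts in place)

NoneType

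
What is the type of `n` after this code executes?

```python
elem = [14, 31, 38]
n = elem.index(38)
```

list.index() returns int

int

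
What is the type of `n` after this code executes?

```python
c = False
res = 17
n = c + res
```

bool + int returns int (False is 0, so 0 + 17 = 17)

int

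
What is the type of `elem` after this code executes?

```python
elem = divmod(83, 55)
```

divmod() returns a tuple (quotient, remainder)

tuple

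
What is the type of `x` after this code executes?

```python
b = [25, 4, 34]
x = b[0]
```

Indexing a list of ints returns int (b[0] = 25)

int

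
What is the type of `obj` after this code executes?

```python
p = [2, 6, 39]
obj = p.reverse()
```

list.reverse() returns None

NoneType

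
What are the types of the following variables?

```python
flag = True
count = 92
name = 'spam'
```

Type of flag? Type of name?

flag is bool; name is str

bool, str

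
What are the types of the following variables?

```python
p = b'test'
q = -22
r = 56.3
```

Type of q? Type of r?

q is int; r is float

int, float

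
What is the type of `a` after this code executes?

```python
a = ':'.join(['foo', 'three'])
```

str.join() returns str

str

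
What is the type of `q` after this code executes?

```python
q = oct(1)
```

oct() returns str representation

str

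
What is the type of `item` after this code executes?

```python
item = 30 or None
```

'or' returns first truthy value (30, int)

int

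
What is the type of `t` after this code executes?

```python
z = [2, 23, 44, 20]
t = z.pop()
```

list.pop() returns the popped element (int here)

int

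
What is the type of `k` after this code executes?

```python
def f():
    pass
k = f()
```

A function with no return statement returns None

NoneType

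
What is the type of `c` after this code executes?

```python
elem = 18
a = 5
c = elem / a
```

int / int always returns float in Python 3 (18 / 5 = 3.6)

float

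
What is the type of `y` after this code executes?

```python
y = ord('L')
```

ord() returns int (Unicode code point)

int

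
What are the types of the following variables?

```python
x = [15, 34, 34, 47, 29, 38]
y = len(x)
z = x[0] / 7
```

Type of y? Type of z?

len() returns int; int / int returns float

int, float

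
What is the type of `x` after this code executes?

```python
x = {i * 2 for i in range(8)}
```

A set comprehension {expr for x in iterable} produces a set

set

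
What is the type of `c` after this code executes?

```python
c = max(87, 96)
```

max() of ints returns int

int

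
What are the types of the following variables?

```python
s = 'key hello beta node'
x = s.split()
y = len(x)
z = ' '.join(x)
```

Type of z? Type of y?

str.join() returns str; len() returns int

str, int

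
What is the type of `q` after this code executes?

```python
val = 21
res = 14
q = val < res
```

Comparison operators return bool

bool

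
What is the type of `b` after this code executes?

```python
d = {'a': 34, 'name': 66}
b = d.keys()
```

.keys() returns a dict_keys view object

dict_keys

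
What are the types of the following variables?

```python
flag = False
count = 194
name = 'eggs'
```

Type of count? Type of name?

count is int; name is str

int, str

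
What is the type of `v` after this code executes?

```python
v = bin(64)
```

bin() returns str representation

str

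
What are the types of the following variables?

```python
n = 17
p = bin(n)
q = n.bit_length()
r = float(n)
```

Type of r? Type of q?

float() returns float; int.bit_length() returns int

float, int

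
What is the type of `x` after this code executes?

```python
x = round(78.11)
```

round() with no ndigits arg returns int

int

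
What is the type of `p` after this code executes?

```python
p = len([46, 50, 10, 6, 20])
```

len() always returns int

int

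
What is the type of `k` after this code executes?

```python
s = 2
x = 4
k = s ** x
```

int ** positive int returns int (2 ** 4 = 16)

int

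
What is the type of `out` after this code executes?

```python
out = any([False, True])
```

any() returns bool

bool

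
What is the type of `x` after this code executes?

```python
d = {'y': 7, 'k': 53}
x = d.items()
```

dict.items() returns a dict_items view

dict_items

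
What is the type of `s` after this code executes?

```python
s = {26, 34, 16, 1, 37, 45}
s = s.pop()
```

Popping from a set of ints returns int

int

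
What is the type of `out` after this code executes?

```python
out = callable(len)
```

callable() returns bool

bool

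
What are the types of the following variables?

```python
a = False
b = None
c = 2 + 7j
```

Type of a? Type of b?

a is bool; b is NoneType

bool, NoneType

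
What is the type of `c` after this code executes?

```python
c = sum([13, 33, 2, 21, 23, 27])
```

sum() of ints returns int

int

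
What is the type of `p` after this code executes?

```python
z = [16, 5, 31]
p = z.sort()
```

list.sort() returns None (sorts in place)

NoneType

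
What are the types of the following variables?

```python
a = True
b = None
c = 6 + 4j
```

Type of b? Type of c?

b is NoneType; c is complex

NoneType, complex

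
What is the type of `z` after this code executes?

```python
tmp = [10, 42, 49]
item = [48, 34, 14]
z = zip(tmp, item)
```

zip() returns a zip iterator object

zip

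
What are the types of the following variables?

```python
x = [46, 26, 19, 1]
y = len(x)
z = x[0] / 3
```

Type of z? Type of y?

int / int returns float; len() returns int

float, int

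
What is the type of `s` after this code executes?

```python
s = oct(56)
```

oct() returns str representation

str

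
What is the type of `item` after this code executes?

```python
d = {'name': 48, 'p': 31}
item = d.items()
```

dict.items() returns a dict_items view

dict_items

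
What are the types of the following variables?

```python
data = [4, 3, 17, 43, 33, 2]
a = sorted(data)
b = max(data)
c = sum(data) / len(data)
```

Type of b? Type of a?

max of ints returns int; sorted() returns list

int, list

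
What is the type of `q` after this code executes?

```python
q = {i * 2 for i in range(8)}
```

A set comprehension {expr for x in iterable} produces a set

set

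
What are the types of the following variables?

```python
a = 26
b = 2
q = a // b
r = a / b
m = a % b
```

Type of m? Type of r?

int % int returns int; int / int returns float

int, float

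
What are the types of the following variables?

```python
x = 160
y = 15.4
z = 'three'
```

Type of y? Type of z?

y is float; z is str

float, str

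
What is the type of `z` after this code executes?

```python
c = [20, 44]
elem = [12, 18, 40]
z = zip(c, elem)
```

zip() returns a zip iterator object

zip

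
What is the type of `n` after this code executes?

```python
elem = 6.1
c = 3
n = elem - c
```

float - int returns float (6.1 - 3 = 3.1)

float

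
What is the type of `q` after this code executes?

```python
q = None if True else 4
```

Ternary: condition is True, if branch (None) taken → NoneType

NoneType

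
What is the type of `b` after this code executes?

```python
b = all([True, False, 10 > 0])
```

all() returns bool

bool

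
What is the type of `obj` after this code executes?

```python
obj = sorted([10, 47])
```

sorted() always returns list

list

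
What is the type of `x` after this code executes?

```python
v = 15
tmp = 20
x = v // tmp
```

int // int returns int (15 // 20 = 0)

int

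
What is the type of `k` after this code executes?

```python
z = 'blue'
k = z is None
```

'is' comparison returns bool

bool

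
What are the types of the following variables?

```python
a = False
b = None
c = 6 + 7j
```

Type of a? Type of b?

a is bool; b is NoneType

bool, NoneType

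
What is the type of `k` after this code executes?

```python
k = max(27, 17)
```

max() of ints returns int

int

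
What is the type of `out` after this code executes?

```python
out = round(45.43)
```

round() with no ndigits arg returns int

int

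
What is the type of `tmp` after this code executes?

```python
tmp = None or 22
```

'or' with None returns the other value (22, int)

int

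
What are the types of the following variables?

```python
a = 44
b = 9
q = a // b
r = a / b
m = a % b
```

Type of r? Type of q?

int / int returns float; int // int returns int

float, int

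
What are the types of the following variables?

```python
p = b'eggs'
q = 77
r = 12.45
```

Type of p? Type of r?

p is bytes; r is float

bytes, float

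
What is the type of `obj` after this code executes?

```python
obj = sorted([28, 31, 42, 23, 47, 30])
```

sorted() always returns list

list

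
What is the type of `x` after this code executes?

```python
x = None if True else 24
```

Ternary: condition is True, if branch (None) taken → NoneType

NoneType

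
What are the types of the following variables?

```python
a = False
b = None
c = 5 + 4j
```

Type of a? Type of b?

a is bool; b is NoneType

bool, NoneType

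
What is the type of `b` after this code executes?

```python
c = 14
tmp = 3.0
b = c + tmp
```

int + float returns float (14 + 3.0 = 17.0)

float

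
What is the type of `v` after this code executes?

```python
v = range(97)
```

range() returns a range object

range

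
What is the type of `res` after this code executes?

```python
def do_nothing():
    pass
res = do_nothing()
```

A function with no return statement returns None

NoneType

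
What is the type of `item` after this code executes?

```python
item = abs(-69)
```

abs() of int returns int

int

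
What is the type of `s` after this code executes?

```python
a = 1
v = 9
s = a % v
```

int % int returns int (1 % 9 = 1)

int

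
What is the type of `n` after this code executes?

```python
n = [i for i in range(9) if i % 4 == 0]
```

A list comprehension [...] produces a list

list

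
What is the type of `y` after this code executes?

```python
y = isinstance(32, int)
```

isinstance() returns bool

bool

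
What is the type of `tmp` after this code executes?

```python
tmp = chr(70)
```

chr() returns str (single character)

str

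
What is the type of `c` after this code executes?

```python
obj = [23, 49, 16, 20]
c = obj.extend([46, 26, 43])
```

list.extend() returns None

NoneType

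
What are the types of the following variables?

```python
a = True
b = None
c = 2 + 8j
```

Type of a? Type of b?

a is bool; b is NoneType

bool, NoneType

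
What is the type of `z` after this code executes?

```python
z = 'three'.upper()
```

str.upper() returns str

str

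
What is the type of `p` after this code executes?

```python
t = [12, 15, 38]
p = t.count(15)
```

list.count() returns int

int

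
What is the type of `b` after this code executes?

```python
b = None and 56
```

'and' returns first falsy value (None)

NoneType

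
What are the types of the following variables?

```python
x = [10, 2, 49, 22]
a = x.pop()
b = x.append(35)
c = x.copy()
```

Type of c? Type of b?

list.copy() returns list; list.append() returns None

list, NoneType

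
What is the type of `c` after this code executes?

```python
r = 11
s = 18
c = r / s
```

int / int always returns float in Python 3 (11 / 18 = 0.611111)

float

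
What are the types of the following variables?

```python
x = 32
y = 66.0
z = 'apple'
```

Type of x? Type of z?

x is int; z is str

int, str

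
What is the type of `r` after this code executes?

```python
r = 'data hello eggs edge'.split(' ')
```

str.split() returns list

list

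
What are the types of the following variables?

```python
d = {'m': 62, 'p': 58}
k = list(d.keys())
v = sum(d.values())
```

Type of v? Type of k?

sum of int values returns int; list(...) returns list

int, list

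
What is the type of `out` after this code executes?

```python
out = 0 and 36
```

'and' returns the first falsy value (0, which is int)

int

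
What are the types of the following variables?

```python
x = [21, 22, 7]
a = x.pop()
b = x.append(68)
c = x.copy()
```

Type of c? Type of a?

list.copy() returns list; list.pop() returns the element (int)

list, int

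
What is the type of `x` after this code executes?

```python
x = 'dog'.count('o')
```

str.count() returns int

int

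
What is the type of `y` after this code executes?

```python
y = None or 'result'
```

'or' with None returns the other value ('result', str)

str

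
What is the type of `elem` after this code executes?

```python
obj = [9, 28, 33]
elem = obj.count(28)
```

list.count() returns int

int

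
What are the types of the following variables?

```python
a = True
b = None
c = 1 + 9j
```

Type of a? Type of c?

a is bool; c is complex

bool, complex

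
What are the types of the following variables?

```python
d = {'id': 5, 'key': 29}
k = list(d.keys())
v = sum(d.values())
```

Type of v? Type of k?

sum of int values returns int; list(...) returns list

int, list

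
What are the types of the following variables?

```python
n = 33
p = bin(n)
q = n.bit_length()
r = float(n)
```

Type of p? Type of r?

bin() returns str; float() returns float

str, float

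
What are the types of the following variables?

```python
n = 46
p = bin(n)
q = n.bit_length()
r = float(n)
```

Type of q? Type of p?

int.bit_length() returns int; bin() returns str

int, str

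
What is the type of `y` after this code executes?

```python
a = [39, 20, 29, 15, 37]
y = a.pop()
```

list.pop() returns the popped element (int here)

int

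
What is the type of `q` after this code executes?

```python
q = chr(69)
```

chr() returns str (single character)

str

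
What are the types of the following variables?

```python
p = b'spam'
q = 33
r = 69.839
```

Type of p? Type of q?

p is bytes; q is int

bytes, int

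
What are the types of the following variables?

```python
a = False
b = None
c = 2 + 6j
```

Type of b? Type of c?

b is NoneType; c is complex

NoneType, complex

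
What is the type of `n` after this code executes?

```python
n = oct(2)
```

oct() returns str representation

str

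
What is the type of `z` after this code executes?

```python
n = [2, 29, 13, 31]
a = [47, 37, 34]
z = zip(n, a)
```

zip() returns a zip iterator object

zip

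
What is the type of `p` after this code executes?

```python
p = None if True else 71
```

Ternary: condition is True, if branch (None) taken → NoneType

NoneType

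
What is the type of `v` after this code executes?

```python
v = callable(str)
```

callable() returns bool

bool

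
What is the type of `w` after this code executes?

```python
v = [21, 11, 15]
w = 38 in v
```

'in' operator returns bool

bool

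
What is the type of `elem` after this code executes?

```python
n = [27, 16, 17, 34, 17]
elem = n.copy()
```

list.copy() returns list

list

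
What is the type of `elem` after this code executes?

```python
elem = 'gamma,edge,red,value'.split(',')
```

str.split() returns list

list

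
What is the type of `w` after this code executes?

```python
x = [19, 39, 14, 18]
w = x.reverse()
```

list.reverse() returns None

NoneType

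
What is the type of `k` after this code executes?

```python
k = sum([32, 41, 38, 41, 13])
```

sum() of ints returns int

int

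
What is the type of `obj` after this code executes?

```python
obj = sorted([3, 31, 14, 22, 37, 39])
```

sorted() always returns list

list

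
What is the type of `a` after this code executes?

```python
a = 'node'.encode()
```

str.encode() returns bytes

bytes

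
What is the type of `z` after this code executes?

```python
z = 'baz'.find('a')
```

str.find() returns int (index, or -1)

int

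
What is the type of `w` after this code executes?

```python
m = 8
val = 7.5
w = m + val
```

int + float returns float (8 + 7.5 = 15.5)

float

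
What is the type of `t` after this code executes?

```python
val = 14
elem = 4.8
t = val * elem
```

int * float returns float (14 * 4.8 = 67.2)

float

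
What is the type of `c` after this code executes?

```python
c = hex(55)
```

hex() returns str representation

str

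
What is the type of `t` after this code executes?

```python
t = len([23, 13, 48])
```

len() always returns int

int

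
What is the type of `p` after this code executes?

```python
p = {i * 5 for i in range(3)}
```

A set comprehension {expr for x in iterable} produces a set

set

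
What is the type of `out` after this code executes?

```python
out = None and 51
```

'and' returns first falsy value (None)

NoneType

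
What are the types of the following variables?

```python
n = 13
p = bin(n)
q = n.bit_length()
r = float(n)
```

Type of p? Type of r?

bin() returns str; float() returns float

str, float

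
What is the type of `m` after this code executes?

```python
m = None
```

None has type NoneType

NoneType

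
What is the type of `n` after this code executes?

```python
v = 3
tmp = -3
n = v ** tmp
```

int ** negative int returns float

float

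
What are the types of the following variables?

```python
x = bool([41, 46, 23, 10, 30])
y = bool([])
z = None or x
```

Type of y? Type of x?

bool() returns bool; bool() returns bool

bool, bool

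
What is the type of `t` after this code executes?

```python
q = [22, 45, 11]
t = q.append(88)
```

list.append() returns None (mutates in place)

NoneType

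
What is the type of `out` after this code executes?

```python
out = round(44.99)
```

round() with no ndigits arg returns int

int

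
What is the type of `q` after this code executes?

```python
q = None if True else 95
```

Ternary: condition is True, if branch (None) taken → NoneType

NoneType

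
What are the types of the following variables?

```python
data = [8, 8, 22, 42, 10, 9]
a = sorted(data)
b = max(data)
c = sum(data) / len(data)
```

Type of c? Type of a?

int / int returns float; sorted() returns list

float, list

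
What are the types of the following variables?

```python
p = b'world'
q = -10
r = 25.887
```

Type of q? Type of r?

q is int; r is float

int, float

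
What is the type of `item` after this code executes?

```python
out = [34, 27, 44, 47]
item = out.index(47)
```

list.index() returns int

int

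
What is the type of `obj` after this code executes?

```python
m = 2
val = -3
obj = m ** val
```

int ** negative int returns float

float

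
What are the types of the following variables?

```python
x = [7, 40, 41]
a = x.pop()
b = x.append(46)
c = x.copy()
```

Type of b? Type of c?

list.append() returns None; list.copy() returns list

NoneType, list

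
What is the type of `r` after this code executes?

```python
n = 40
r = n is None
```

'is' comparison returns bool

bool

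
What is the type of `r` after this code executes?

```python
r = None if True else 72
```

Ternary: condition is True, if branch (None) taken → NoneType

NoneType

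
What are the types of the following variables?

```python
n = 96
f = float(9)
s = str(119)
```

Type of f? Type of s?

f is float; s is str

float, str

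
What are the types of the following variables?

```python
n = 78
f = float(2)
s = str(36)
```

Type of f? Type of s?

f is float; s is str

float, str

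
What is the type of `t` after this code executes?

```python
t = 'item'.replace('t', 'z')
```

str.replace() returns str

str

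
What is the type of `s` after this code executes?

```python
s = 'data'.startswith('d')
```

str.startswith() returns bool

bool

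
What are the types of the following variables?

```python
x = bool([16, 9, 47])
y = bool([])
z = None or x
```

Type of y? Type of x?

bool() returns bool; bool() returns bool

bool, bool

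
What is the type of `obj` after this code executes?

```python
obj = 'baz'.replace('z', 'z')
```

str.replace() returns str

str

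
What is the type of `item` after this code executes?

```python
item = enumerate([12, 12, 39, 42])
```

enumerate() returns an enumerate iterator object

enumerate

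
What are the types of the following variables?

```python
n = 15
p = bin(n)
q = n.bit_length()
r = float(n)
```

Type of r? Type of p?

float() returns float; bin() returns str

float, str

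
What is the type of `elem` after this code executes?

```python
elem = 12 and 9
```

'and' returns the last value when all truthy (9, which is int)

int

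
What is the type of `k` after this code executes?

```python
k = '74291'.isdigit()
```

str.isdigit() returns bool

bool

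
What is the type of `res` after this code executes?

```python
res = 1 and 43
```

'and' returns the last value when all truthy (43, which is int)

int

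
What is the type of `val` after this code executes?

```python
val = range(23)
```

range() returns a range object

range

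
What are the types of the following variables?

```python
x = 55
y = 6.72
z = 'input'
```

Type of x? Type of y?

x is int; y is float

int, float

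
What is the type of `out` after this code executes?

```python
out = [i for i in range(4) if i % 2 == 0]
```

A list comprehension [...] produces a list

list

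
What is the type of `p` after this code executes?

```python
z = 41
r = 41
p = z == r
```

Equality comparison returns bool

bool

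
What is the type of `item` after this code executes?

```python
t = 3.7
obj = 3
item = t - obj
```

float - int returns float (3.7 - 3 = 0.7)

float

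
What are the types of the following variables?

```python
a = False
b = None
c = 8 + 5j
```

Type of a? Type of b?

a is bool; b is NoneType

bool, NoneType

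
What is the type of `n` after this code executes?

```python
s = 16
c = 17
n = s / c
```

int / int always returns float in Python 3 (16 / 17 = 0.941176)

float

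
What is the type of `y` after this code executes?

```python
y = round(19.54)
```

round() with no ndigits arg returns int

int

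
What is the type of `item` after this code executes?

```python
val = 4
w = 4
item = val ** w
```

int ** positive int returns int (4 ** 4 = 256)

int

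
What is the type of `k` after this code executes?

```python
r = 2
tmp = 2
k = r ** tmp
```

int ** positive int returns int (2 ** 2 = 4)

int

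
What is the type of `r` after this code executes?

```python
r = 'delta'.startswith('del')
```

str.startswith() returns bool

bool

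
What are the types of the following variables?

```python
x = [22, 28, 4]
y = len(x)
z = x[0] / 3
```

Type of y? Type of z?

len() returns int; int / int returns float

int, float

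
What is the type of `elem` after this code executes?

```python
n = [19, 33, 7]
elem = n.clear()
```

list.clear() returns None

NoneType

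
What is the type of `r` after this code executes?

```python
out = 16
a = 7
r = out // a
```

int // int returns int (16 // 7 = 2)

int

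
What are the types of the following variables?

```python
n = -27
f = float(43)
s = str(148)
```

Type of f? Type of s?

f is float; s is str

float, str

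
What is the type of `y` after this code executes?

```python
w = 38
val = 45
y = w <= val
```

Comparison operators return bool

bool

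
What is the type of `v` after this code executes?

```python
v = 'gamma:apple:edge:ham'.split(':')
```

str.split() returns list

list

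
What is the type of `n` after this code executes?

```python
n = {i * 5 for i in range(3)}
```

A set comprehension {expr for x in iterable} produces a set

set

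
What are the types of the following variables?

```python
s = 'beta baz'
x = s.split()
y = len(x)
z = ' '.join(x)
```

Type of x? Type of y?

str.split() returns list; len() returns int

list, int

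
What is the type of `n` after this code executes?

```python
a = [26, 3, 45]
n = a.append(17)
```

list.append() returns None (mutates in place)

NoneType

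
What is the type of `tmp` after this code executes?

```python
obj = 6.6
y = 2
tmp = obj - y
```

float - int returns float (6.6 - 2 = 4.6)

float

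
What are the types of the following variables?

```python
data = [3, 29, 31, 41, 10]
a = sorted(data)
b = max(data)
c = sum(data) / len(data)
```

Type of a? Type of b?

sorted() returns list; max of ints returns int

list, int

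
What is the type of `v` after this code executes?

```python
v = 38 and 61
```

'and' returns the last value when all truthy (61, which is int)

int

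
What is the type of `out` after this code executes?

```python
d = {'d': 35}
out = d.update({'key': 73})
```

dict.update() returns None

NoneType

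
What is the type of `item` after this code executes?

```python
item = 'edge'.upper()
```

str.upper() returns str

str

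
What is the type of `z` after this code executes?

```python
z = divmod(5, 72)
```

divmod() returns a tuple (quotient, remainder)

tuple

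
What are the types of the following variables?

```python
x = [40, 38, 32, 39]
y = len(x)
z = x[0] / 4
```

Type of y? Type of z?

len() returns int; int / int returns float

int, float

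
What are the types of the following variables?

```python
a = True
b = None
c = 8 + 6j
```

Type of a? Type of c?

a is bool; c is complex

bool, complex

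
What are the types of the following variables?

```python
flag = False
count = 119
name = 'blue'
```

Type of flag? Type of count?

flag is bool; count is int

bool, int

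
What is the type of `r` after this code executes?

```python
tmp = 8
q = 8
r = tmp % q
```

int % int returns int (8 % 8 = 0)

int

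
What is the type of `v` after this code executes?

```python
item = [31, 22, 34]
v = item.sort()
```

list.sort() returns None (sorts in place)

NoneType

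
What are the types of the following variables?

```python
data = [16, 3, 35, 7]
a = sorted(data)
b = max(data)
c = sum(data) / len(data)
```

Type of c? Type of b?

int / int returns float; max of ints returns int

float, int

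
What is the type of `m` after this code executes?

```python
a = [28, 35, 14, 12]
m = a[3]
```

Indexing a list of ints returns int (a[3] = 12)

int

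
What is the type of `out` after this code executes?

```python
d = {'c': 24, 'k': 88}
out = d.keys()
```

.keys() returns a dict_keys view object

dict_keys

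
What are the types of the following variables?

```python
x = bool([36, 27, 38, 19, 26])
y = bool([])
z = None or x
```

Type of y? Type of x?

bool() returns bool; bool() returns bool

bool, bool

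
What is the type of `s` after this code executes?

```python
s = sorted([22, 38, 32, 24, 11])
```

sorted() always returns list

list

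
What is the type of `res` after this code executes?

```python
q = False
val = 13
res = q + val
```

bool + int returns int (False is 0, so 0 + 13 = 13)

int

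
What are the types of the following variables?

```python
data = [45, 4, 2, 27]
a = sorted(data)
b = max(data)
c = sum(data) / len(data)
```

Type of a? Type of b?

sorted() returns list; max of ints returns int

list, int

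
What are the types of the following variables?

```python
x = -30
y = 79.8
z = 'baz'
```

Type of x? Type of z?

x is int; z is str

int, str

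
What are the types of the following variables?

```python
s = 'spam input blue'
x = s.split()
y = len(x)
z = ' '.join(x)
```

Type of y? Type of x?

len() returns int; str.split() returns list

int, list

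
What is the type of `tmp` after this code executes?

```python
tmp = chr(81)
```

chr() returns str (single character)

str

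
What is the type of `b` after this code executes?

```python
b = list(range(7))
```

list(range(...)) returns list

list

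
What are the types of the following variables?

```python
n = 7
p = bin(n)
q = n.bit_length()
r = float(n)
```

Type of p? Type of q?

bin() returns str; int.bit_length() returns int

str, int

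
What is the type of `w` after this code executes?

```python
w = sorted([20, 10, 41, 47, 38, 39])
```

sorted() always returns list

list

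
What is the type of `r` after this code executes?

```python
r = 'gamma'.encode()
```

str.encode() returns bytes

bytes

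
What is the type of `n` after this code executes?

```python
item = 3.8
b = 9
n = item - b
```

float - int returns float (3.8 - 9 = -5.2)

float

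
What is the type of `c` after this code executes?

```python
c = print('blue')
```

print() returns None

NoneType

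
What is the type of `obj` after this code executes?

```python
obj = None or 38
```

'or' with None returns the other value (38, int)

int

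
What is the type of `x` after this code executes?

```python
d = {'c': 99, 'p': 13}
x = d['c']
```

Accessing dict[str, int] with key 'c' returns int value 99

int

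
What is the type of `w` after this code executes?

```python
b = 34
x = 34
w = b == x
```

Equality comparison returns bool

bool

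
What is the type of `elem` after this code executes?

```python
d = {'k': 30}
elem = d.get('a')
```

dict.get() returns None when key 'a' is not found and no default given

NoneType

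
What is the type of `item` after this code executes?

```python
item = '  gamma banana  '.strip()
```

str.strip() returns str

str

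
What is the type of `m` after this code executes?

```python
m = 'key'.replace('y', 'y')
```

str.replace() returns str

str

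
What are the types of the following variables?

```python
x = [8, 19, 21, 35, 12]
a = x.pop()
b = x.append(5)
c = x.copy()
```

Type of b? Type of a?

list.append() returns None; list.pop() returns the element (int)

NoneType, int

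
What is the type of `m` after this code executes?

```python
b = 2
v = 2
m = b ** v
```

int ** positive int returns int (2 ** 2 = 4)

int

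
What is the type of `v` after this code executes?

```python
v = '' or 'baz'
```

'or' returns first truthy value ('baz', which is str)

str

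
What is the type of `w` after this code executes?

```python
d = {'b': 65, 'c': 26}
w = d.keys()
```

.keys() returns a dict_keys view object

dict_keys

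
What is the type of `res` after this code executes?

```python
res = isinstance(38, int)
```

isinstance() returns bool

bool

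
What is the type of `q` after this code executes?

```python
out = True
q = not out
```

'not' always returns bool

bool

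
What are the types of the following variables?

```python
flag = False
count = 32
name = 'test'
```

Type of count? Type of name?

count is int; name is str

int, str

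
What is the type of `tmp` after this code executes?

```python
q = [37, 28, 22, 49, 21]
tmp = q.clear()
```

list.clear() returns None

NoneType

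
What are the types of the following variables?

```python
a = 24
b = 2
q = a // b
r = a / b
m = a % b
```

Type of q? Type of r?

int // int returns int; int / int returns float

int, float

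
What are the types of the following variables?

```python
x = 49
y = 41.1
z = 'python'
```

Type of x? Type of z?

x is int; z is str

int, str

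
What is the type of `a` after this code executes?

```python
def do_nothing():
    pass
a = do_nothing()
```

A function with no return statement returns None

NoneType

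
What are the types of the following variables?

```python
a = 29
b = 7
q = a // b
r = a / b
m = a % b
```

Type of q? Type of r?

int // int returns int; int / int returns float

int, float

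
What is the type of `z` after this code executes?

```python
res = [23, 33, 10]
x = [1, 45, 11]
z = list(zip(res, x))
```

list(zip(...)) returns a list of tuples

list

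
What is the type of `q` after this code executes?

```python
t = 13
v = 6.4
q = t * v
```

int * float returns float (13 * 6.4 = 83.2)

float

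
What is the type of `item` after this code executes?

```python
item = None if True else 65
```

Ternary: condition is True, if branch (None) taken → NoneType

NoneType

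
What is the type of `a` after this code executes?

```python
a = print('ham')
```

print() returns None

NoneType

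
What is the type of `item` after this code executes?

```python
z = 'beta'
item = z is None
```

'is' comparison returns bool

bool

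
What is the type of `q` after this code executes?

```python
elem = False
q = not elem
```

'not' always returns bool

bool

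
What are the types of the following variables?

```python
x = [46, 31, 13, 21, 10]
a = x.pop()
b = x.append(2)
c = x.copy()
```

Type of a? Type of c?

list.pop() returns the element (int); list.copy() returns list

int, list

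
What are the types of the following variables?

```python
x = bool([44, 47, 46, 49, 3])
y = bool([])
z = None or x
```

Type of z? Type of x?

None or <bool> returns the bool; bool() returns bool

bool, bool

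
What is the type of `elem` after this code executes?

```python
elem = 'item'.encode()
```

str.encode() returns bytes

bytes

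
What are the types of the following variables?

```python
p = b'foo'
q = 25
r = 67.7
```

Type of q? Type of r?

q is int; r is float

int, float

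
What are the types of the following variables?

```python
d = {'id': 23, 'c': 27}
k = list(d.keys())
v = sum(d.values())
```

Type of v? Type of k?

sum of int values returns int; list(...) returns list

int, list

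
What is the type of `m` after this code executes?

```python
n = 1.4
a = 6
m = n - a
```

float - int returns float (1.4 - 6 = -4.6)

float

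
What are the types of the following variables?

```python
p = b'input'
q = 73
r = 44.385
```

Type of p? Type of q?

p is bytes; q is int

bytes, int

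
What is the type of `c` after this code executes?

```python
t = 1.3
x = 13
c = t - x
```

float - int returns float (1.3 - 13 = -11.7)

float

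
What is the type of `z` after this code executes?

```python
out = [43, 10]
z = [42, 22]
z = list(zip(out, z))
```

list(zip(...)) returns a list of tuples

list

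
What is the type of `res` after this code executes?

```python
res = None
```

None has type NoneType

NoneType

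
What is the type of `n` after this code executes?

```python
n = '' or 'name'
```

'or' returns first truthy value ('name', which is str)

str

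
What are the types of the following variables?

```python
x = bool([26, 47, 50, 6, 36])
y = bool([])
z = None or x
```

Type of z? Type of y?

None or <bool> returns the bool; bool() returns bool

bool, bool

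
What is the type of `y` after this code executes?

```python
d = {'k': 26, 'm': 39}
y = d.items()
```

dict.items() returns a dict_items view

dict_items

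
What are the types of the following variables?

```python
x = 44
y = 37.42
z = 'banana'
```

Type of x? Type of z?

x is int; z is str

int, str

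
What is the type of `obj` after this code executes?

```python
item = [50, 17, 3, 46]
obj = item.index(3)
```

list.index() returns int

int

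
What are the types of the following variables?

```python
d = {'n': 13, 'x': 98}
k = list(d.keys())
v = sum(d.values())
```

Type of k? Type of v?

list(...) returns list; sum of int values returns int

list, int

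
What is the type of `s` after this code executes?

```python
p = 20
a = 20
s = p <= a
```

Comparison operators return bool

bool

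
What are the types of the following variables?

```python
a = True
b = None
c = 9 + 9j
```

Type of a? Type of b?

a is bool; b is NoneType

bool, NoneType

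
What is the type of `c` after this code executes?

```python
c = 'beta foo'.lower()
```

str.lower() returns str

str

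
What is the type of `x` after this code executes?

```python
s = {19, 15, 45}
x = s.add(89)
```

set.add() returns None (mutates in place)

NoneType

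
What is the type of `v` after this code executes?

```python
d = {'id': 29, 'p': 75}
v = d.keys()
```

.keys() returns a dict_keys view object

dict_keys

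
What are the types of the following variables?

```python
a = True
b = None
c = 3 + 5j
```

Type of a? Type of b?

a is bool; b is NoneType

bool, NoneType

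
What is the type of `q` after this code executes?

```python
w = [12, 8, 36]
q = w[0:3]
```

Slicing a list always returns a list

list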